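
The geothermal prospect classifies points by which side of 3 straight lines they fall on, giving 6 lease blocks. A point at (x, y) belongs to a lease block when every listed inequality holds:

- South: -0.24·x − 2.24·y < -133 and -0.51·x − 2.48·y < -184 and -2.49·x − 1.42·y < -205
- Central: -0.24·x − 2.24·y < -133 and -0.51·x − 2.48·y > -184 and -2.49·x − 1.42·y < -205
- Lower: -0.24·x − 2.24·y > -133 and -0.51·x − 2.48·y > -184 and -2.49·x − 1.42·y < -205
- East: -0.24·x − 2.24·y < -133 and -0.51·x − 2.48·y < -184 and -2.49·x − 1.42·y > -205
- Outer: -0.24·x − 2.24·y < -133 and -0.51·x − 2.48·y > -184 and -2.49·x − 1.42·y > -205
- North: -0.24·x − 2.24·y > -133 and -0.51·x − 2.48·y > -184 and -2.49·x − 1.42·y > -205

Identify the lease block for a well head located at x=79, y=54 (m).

-0.24·79 − 2.24·54 = -139.920, which is < -133
-0.51·79 − 2.48·54 = -174.210, which is > -184
-2.49·79 − 1.42·54 = -273.390, which is < -205
This sign pattern matches Central.

Central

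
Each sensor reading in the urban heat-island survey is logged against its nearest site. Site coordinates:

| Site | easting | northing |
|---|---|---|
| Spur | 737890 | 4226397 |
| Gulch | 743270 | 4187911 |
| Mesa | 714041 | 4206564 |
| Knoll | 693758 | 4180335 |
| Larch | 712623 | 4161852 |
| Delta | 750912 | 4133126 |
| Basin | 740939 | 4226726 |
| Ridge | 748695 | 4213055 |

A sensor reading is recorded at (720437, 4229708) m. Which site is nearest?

Spur

Squared distances to each site:
Spur: 315569930.000; Gulch: 2268335098.000; Mesa: 576553552.000; Knoll: 3149462170.000; Larch: 4665495332.000; Delta: 10256808349.000; Basin: 429224328.000; Ridge: 1075836973.000.
Minimum at Spur.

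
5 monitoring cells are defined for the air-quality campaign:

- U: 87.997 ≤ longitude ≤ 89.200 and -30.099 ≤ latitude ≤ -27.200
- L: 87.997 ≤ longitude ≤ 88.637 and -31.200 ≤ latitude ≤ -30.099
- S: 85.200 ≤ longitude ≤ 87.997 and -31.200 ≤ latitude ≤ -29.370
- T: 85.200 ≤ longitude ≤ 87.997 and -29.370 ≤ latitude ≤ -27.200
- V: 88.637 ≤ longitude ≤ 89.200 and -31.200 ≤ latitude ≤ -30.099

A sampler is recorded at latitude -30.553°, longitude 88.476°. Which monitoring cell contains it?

L

The point has longitude = 88.476 and latitude = -30.553.
Only L satisfies 87.997 ≤ longitude ≤ 88.637 and -31.200 ≤ latitude ≤ -30.099.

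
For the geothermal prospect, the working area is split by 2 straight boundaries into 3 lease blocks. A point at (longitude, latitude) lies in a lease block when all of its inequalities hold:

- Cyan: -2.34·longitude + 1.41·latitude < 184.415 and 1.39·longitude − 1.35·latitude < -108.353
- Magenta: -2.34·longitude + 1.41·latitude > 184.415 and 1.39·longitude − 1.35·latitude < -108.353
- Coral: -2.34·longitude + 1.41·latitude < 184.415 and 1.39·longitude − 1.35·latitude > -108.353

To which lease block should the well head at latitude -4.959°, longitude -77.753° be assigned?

-2.34·-77.753 + 1.41·-4.959 = 174.950, which is < 184.415
1.39·-77.753 − 1.35·-4.959 = -101.382, which is > -108.353
This sign pattern matches Coral.

Coral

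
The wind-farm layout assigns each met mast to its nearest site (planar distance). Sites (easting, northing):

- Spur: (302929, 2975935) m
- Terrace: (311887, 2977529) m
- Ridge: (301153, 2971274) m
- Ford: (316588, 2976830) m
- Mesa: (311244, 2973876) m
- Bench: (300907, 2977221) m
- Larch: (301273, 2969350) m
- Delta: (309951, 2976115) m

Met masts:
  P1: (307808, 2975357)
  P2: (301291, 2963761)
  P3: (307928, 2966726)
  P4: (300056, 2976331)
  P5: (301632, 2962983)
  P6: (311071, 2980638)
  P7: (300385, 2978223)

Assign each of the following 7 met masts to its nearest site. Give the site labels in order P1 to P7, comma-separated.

P1 → Delta (d²=5167013.00)
P2 → Larch (d²=31237245.00)
P3 → Larch (d²=51174401.00)
P4 → Bench (d²=1516301.00)
P5 → Larch (d²=40667570.00)
P6 → Terrace (d²=10331737.00)
P7 → Bench (d²=1276488.00)

Delta, Larch, Larch, Bench, Larch, Terrace, Bench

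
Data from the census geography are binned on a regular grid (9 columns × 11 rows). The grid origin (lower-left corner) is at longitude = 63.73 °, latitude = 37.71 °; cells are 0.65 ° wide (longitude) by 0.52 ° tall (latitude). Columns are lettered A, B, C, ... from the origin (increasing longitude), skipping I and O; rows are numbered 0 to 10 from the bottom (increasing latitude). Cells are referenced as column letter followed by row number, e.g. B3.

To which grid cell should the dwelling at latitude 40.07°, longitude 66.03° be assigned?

D4

Column index: ⌊(66.03 − 63.73) / 0.65⌋ = ⌊3.538⌋ = 3 → column D
Row offset from origin: ⌊(40.07 − 37.71) / 0.52⌋ = ⌊4.538⌋ = 4 → row 4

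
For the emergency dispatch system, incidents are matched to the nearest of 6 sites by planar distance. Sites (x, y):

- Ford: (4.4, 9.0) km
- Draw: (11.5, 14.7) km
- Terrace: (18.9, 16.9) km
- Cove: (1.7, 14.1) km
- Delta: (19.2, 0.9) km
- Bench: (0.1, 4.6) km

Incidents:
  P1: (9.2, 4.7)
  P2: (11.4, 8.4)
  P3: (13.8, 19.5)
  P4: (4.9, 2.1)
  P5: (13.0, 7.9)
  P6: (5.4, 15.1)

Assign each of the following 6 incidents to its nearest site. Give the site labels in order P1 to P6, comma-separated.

Ford, Draw, Draw, Bench, Draw, Cove

P1 → Ford (d²=41.53)
P2 → Draw (d²=39.70)
P3 → Draw (d²=28.33)
P4 → Bench (d²=29.29)
P5 → Draw (d²=48.49)
P6 → Cove (d²=14.69)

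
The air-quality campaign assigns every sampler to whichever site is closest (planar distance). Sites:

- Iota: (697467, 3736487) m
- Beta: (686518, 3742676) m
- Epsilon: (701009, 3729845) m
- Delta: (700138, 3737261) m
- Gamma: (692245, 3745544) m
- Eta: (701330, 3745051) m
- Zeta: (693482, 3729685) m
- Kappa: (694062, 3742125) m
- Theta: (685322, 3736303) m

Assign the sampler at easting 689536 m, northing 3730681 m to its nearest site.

Zeta

Squared distances to each site:
Iota: 96610397.000; Beta: 152988349.000; Epsilon: 132328625.000; Delta: 155698804.000; Gamma: 228247450.000; Eta: 345595336.000; Zeta: 16562932.000; Kappa: 151449812.000; Theta: 49364680.000.
Minimum at Zeta.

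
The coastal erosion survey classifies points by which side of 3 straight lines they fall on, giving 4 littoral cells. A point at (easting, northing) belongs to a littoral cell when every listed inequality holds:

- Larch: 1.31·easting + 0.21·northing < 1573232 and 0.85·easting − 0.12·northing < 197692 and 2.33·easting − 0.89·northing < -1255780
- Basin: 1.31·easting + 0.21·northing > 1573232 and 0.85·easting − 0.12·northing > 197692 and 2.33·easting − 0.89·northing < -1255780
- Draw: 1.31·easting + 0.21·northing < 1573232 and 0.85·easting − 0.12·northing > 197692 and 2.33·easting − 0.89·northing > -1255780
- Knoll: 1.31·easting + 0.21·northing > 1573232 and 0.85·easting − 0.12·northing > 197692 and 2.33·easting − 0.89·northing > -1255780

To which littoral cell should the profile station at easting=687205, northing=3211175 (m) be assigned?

1.31·687205 + 0.21·3211175 = 1574585.300, which is > 1573232
0.85·687205 − 0.12·3211175 = 198783.250, which is > 197692
2.33·687205 − 0.89·3211175 = -1256758.100, which is < -1255780
This sign pattern matches Basin.

Basin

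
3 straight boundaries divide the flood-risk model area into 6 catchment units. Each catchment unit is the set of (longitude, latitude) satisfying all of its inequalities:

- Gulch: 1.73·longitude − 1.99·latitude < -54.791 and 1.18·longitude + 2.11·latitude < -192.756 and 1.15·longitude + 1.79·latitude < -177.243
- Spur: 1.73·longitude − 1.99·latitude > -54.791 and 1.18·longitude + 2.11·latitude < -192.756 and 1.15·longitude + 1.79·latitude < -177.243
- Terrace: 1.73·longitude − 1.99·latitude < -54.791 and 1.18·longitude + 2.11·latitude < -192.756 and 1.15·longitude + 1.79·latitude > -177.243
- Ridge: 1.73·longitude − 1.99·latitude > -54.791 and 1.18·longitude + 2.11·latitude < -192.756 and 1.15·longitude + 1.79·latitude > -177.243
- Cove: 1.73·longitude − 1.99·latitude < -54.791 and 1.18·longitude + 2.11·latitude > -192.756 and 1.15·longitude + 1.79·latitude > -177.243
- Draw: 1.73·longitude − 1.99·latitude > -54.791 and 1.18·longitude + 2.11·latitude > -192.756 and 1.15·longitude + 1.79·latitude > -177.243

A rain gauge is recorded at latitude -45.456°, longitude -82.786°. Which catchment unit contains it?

Ridge

1.73·-82.786 − 1.99·-45.456 = -52.762, which is > -54.791
1.18·-82.786 + 2.11·-45.456 = -193.600, which is < -192.756
1.15·-82.786 + 1.79·-45.456 = -176.570, which is > -177.243
This sign pattern matches Ridge.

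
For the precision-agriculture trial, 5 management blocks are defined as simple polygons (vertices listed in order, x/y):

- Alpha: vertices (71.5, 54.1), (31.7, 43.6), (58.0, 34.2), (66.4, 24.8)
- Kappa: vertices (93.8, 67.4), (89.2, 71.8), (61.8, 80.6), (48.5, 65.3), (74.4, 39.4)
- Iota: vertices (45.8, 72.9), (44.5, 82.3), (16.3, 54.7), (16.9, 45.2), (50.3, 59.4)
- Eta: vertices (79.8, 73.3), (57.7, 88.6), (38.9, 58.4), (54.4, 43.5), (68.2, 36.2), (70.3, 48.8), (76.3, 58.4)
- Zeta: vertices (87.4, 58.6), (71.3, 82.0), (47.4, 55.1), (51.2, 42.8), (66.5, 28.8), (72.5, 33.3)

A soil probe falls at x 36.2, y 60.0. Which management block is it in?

Cast a ray rightward from (36.2, 60.0). For each polygon, the edges (by vertex number in listed order) whose endpoints lie on opposite sides of y = 60.0, where each meets that height, and whether that is right or left of the point:
Alpha: no edge straddles that height → 0 crossings.
Kappa: 4–5 at x≈53.80 (right), 5–1 at x≈88.67 (right) → 2 crossings.
Iota: 2–3 at x≈21.72 (left), 5–1 at x≈50.10 (right) → 1 crossing.
Eta: 2–3 at x≈39.90 (right), 7–1 at x≈76.68 (right) → 2 crossings.
Zeta: 1–2 at x≈86.44 (right), 2–3 at x≈51.75 (right) → 2 crossings.
Only Iota has an odd count, so the point is inside Iota.

Iota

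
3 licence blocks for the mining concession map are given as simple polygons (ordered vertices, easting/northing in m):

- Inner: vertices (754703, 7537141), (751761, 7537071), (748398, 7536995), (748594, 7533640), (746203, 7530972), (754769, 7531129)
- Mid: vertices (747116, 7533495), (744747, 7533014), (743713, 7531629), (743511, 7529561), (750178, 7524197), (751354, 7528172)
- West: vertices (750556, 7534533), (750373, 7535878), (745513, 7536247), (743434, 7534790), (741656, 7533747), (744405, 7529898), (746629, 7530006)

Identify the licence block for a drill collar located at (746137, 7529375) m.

Cast a ray rightward from (746137, 7529375). For each polygon, the edges (by vertex number in listed order) whose endpoints lie on opposite sides of northing = 7529375, where each meets that height, and whether that is right or left of the point:
Inner: no edge straddles that height → 0 crossings.
Mid: 4–5 at easting≈743742.2 (left), 6–1 at easting≈750396.2 (right) → 1 crossing.
West: no edge straddles that height → 0 crossings.
Only Mid has an odd count, so the point is inside Mid.

Mid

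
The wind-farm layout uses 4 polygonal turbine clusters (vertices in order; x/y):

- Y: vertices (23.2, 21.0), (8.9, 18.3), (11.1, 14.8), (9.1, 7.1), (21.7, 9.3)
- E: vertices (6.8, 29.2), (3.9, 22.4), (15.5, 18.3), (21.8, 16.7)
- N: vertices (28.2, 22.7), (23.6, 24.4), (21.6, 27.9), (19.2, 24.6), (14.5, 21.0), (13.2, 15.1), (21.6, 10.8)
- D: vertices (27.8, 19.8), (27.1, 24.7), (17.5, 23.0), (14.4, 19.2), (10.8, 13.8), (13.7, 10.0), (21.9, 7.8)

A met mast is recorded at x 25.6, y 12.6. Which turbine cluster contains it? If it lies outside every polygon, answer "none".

none

Cast a ray rightward from (25.6, 12.6). For each polygon, the edges (by vertex number in listed order) whose endpoints lie on opposite sides of y = 12.6, where each meets that height, and whether that is right or left of the point:
Y: 3–4 at x≈10.53 (left), 5–1 at x≈22.12 (left) → 0 crossings.
E: no edge straddles that height → 0 crossings.
N: 6–7 at x≈18.08 (left), 7–1 at x≈22.60 (left) → 0 crossings.
D: 5–6 at x≈11.72 (left), 7–1 at x≈24.26 (left) → 0 crossings.
All counts are even, so the point lies outside every listed polygon.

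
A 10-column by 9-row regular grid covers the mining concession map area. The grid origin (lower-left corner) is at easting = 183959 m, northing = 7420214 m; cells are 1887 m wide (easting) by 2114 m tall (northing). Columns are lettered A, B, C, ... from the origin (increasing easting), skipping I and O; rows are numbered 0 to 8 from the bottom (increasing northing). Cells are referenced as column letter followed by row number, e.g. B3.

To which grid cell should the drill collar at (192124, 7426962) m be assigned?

Column index: ⌊(192124 − 183959) / 1887⌋ = ⌊4.327⌋ = 4 → column E
Row offset from origin: ⌊(7426962 − 7420214) / 2114⌋ = ⌊3.192⌋ = 3 → row 3

E3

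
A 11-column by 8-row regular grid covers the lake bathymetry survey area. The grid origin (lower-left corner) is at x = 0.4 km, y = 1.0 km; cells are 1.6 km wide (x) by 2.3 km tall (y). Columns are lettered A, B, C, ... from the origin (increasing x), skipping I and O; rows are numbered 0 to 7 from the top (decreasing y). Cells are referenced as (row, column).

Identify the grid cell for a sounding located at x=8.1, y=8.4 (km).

Column index: ⌊(8.1 − 0.4) / 1.6⌋ = ⌊4.812⌋ = 4 → column E
Row offset from origin: ⌊(8.4 − 1.0) / 2.3⌋ = ⌊3.217⌋ = 3 → row 4 (counted from top)

(4, E)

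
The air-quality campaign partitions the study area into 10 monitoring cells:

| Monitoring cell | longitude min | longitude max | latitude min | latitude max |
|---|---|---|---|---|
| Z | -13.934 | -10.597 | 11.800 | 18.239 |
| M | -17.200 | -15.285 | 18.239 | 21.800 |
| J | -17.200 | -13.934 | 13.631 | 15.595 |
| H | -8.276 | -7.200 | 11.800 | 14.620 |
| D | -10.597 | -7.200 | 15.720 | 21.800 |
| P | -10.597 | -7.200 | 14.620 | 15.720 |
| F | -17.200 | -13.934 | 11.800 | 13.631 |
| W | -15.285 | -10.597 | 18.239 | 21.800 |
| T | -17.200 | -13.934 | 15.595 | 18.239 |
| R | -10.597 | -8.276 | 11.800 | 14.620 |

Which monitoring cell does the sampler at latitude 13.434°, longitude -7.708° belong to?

H

The point has longitude = -7.708 and latitude = 13.434.
Only H satisfies -8.276 ≤ longitude ≤ -7.200 and 11.800 ≤ latitude ≤ 14.620.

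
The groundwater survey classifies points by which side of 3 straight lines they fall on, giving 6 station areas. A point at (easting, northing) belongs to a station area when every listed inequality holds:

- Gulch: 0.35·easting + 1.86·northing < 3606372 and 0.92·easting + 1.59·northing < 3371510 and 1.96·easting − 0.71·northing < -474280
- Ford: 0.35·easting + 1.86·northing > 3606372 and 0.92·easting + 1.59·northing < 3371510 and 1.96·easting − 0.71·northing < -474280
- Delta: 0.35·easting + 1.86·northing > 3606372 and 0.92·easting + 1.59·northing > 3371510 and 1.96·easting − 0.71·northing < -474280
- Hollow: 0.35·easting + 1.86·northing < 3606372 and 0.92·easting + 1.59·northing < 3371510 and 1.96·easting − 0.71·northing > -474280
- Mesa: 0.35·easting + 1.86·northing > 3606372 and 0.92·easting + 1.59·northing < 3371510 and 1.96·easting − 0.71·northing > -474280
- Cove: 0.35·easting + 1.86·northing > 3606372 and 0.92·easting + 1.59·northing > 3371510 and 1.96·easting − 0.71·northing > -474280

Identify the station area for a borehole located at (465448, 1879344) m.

Cove

0.35·465448 + 1.86·1879344 = 3658486.640, which is > 3606372
0.92·465448 + 1.59·1879344 = 3416369.120, which is > 3371510
1.96·465448 − 0.71·1879344 = -422056.160, which is > -474280
This sign pattern matches Cove.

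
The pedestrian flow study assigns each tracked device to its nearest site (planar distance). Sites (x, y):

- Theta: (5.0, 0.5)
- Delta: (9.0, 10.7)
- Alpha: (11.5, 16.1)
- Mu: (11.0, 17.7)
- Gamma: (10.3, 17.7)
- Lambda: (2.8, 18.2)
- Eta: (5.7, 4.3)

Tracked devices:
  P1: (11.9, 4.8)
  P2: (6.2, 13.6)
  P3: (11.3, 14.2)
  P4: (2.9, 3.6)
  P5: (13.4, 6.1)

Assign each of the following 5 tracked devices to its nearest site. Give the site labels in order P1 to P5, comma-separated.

Eta, Delta, Alpha, Eta, Delta

P1 → Eta (d²=38.69)
P2 → Delta (d²=16.25)
P3 → Alpha (d²=3.65)
P4 → Eta (d²=8.33)
P5 → Delta (d²=40.52)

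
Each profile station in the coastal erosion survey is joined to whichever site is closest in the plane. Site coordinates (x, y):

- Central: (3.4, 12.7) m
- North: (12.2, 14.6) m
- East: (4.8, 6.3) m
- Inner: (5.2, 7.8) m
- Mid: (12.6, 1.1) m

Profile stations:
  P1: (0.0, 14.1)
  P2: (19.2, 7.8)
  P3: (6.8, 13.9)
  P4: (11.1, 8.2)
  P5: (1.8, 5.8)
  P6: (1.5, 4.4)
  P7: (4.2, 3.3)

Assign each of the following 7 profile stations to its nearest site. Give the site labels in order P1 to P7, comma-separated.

Central, Mid, Central, Inner, East, East, East

P1 → Central (d²=13.52)
P2 → Mid (d²=88.45)
P3 → Central (d²=13.00)
P4 → Inner (d²=34.97)
P5 → East (d²=9.25)
P6 → East (d²=14.50)
P7 → East (d²=9.36)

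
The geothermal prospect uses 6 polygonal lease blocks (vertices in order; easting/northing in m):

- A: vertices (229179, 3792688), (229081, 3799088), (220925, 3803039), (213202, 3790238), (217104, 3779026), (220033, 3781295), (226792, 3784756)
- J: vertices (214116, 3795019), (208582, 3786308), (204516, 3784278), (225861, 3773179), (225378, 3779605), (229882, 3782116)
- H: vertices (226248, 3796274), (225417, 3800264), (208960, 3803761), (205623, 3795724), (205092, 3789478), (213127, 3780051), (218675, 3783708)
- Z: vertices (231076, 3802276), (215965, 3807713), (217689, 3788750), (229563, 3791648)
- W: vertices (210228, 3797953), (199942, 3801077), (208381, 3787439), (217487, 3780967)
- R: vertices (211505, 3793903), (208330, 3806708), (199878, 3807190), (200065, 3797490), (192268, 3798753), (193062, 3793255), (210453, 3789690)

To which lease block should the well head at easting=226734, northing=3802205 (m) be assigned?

Cast a ray rightward from (226734, 3802205). For each polygon, the edges (by vertex number in listed order) whose endpoints lie on opposite sides of northing = 3802205, where each meets that height, and whether that is right or left of the point:
A: 2–3 at easting≈222646.6 (left), 3–4 at easting≈220421.8 (left) → 0 crossings.
J: no edge straddles that height → 0 crossings.
H: 2–3 at easting≈216282.6 (left), 3–4 at easting≈208313.9 (left) → 0 crossings.
Z: 2–3 at easting≈216465.8 (left), 4–1 at easting≈231065.9 (right) → 1 crossing.
W: no edge straddles that height → 0 crossings.
R: 1–2 at easting≈209446.5 (left), 3–4 at easting≈199974.1 (left) → 0 crossings.
Only Z has an odd count, so the point is inside Z.

Z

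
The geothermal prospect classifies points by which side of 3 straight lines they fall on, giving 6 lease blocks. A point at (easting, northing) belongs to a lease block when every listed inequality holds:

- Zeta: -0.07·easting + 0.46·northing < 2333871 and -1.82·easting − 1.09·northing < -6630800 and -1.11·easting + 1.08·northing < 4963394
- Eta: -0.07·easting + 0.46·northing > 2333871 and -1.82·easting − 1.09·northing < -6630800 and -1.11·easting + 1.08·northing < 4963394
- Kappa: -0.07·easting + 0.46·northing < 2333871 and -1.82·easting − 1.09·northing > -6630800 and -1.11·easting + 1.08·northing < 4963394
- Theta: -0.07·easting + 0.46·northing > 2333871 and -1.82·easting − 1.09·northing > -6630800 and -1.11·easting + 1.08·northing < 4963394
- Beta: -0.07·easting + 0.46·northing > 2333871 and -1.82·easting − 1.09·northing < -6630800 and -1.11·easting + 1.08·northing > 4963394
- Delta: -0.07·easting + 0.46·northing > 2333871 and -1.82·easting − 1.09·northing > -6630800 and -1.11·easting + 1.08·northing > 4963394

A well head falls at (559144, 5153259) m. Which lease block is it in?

Zeta

-0.07·559144 + 0.46·5153259 = 2331359.060, which is < 2333871
-1.82·559144 − 1.09·5153259 = -6634694.390, which is < -6630800
-1.11·559144 + 1.08·5153259 = 4944869.880, which is < 4963394
This sign pattern matches Zeta.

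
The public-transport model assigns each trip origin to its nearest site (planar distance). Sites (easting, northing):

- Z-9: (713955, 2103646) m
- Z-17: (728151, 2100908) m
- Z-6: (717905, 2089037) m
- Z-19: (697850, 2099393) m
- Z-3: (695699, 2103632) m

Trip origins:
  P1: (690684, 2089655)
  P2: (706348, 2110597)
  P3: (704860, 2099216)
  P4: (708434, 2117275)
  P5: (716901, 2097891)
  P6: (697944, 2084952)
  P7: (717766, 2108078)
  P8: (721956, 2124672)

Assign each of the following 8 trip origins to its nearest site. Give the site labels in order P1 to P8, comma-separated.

Z-19, Z-9, Z-19, Z-9, Z-9, Z-19, Z-9, Z-9

P1 → Z-19 (d²=146180200.00)
P2 → Z-9 (d²=106182850.00)
P3 → Z-19 (d²=49171429.00)
P4 → Z-9 (d²=216231082.00)
P5 → Z-9 (d²=41798941.00)
P6 → Z-19 (d²=208551317.00)
P7 → Z-9 (d²=34166345.00)
P8 → Z-9 (d²=506108677.00)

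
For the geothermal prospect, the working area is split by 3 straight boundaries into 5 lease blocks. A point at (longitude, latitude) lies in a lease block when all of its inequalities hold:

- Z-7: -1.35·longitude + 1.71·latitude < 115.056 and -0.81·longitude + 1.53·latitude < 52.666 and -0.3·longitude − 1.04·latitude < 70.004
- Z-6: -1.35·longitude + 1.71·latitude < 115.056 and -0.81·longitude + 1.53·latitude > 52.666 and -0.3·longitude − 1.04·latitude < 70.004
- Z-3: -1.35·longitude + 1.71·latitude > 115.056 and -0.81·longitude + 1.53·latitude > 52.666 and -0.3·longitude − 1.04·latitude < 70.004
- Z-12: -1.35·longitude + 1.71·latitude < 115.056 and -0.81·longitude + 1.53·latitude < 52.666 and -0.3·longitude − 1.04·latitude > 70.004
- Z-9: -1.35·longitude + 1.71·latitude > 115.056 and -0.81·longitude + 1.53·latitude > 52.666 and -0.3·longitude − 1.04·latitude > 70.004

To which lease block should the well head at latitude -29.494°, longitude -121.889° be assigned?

-1.35·-121.889 + 1.71·-29.494 = 114.115, which is < 115.056
-0.81·-121.889 + 1.53·-29.494 = 53.604, which is > 52.666
-0.3·-121.889 − 1.04·-29.494 = 67.240, which is < 70.004
This sign pattern matches Z-6.

Z-6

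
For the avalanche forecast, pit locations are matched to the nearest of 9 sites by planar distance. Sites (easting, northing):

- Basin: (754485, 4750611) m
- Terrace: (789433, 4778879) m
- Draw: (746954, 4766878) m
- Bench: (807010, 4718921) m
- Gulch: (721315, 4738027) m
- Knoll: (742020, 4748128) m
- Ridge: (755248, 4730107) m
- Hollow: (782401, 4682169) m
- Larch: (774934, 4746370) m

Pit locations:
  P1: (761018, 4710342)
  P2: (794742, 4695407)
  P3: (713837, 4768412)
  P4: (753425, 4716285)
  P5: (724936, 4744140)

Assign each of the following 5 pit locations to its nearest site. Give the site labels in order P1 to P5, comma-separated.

Ridge, Hollow, Gulch, Ridge, Gulch

P1 → Ridge (d²=423948125.00)
P2 → Hollow (d²=327544925.00)
P3 → Gulch (d²=979168709.00)
P4 → Ridge (d²=194371013.00)
P5 → Gulch (d²=50480410.00)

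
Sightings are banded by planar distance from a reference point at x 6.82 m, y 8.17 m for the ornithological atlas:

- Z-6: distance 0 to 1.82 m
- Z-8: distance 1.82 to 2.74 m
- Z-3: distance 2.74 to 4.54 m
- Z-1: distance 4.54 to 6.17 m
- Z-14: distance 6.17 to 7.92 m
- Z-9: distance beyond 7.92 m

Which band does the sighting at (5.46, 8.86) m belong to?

Z-6

Distance = √((5.46−6.82)² + (8.86−8.17)²) = √(1.850 + 0.476) = 1.525 m.
0 ≤ 1.525 < 1.82 → Z-6.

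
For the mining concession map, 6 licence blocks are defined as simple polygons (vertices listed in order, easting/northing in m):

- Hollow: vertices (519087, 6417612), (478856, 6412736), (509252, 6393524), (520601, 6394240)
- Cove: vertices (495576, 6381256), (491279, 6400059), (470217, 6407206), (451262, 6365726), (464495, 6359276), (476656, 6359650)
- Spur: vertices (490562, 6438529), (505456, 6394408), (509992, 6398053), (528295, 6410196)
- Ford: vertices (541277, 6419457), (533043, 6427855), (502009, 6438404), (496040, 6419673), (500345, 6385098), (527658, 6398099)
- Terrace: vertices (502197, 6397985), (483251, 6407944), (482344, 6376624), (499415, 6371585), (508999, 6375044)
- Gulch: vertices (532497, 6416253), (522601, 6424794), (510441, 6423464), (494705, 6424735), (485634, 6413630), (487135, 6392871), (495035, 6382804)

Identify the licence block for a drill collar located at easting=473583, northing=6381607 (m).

Cove

Cast a ray rightward from (473583, 6381607). For each polygon, the edges (by vertex number in listed order) whose endpoints lie on opposite sides of northing = 6381607, where each meets that height, and whether that is right or left of the point:
Hollow: no edge straddles that height → 0 crossings.
Cove: 1–2 at easting≈495495.8 (right), 3–4 at easting≈458519.1 (left) → 1 crossing.
Spur: no edge straddles that height → 0 crossings.
Ford: no edge straddles that height → 0 crossings.
Terrace: 2–3 at easting≈482488.3 (right), 5–1 at easting≈507053.1 (right) → 2 crossings.
Gulch: no edge straddles that height → 0 crossings.
Only Cove has an odd count, so the point is inside Cove.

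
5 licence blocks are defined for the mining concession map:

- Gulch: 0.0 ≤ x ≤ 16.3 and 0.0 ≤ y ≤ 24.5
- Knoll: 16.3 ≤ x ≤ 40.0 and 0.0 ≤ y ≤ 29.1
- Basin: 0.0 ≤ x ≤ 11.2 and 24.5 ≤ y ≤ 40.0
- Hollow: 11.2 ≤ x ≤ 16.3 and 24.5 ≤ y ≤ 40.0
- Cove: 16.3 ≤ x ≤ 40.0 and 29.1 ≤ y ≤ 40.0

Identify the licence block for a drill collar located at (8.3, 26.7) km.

Basin

The point has x = 8.3 and y = 26.7.
Only Basin satisfies 0.0 ≤ x ≤ 11.2 and 24.5 ≤ y ≤ 40.0.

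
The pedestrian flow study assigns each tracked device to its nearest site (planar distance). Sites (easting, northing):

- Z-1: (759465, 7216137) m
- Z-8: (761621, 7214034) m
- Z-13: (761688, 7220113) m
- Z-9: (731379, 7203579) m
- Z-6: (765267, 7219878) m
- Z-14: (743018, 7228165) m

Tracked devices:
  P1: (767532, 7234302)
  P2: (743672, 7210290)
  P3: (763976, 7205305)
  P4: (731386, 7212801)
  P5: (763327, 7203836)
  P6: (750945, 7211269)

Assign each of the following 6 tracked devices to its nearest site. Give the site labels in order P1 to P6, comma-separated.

P1 → Z-6 (d²=213182001.00)
P2 → Z-9 (d²=196155370.00)
P3 → Z-8 (d²=81741466.00)
P4 → Z-9 (d²=85045333.00)
P5 → Z-8 (d²=106909640.00)
P6 → Z-1 (d²=96287824.00)

Z-6, Z-9, Z-8, Z-9, Z-8, Z-1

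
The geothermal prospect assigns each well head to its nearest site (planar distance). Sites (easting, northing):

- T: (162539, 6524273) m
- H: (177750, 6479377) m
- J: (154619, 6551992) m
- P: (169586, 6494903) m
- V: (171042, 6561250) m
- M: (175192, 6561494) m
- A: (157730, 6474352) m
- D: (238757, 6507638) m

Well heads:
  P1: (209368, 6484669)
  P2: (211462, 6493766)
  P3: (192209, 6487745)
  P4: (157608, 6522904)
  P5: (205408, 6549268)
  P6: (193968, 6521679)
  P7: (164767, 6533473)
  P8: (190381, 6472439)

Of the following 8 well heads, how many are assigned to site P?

P1 → H
P2 → D
P3 → H
P4 → T
P5 → M
P6 → T
P7 → T
P8 → H
0 of the 8 go to P.

0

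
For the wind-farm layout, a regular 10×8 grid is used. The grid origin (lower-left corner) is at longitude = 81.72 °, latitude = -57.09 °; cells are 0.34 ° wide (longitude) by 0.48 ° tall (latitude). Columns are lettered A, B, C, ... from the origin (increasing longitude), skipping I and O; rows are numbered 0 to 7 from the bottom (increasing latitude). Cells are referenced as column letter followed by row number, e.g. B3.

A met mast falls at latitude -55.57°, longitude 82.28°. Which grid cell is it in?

Column index: ⌊(82.28 − 81.72) / 0.34⌋ = ⌊1.647⌋ = 1 → column B
Row offset from origin: ⌊(-55.57 − -57.09) / 0.48⌋ = ⌊3.167⌋ = 3 → row 3

B3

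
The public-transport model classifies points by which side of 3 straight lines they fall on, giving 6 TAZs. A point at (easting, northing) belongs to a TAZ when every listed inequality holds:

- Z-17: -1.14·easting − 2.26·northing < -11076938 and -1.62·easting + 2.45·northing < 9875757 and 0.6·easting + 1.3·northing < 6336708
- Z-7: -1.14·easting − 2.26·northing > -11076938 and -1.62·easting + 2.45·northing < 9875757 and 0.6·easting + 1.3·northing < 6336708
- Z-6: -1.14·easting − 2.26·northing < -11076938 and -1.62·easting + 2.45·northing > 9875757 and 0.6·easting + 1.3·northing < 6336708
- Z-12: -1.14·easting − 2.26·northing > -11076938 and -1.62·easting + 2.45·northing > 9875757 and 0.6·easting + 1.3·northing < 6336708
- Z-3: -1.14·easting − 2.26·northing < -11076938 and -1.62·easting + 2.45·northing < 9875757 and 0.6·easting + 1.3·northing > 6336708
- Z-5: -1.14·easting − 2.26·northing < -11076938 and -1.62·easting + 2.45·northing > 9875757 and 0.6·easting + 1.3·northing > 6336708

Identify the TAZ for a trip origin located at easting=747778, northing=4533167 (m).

-1.14·747778 − 2.26·4533167 = -11097424.340, which is < -11076938
-1.62·747778 + 2.45·4533167 = 9894858.790, which is > 9875757
0.6·747778 + 1.3·4533167 = 6341783.900, which is > 6336708
This sign pattern matches Z-5.

Z-5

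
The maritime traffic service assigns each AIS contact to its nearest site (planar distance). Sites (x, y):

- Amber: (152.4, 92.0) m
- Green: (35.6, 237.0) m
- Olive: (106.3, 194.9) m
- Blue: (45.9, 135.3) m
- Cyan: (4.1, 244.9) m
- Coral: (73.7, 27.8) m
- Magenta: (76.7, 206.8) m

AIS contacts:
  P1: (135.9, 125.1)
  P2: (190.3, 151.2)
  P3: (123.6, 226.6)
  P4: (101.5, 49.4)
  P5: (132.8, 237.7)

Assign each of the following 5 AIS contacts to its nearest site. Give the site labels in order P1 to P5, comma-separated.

P1 → Amber (d²=1367.86)
P2 → Amber (d²=4941.05)
P3 → Olive (d²=1304.18)
P4 → Coral (d²=1239.40)
P5 → Olive (d²=2534.09)

Amber, Amber, Olive, Coral, Olive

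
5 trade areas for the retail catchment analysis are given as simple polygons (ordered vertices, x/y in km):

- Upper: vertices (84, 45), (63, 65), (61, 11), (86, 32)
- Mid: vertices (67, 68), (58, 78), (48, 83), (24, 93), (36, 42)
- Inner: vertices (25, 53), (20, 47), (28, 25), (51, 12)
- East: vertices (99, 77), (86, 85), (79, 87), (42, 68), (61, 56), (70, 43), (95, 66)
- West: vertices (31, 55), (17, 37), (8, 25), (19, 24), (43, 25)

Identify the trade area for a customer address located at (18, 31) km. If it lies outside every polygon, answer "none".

Cast a ray rightward from (18, 31). For each polygon, the edges (by vertex number in listed order) whose endpoints lie on opposite sides of y = 31, where each meets that height, and whether that is right or left of the point:
Upper: 2–3 at x≈61.7 (right), 3–4 at x≈84.8 (right) → 2 crossings.
Mid: no edge straddles that height → 0 crossings.
Inner: 2–3 at x≈25.8 (right), 4–1 at x≈39.0 (right) → 2 crossings.
East: no edge straddles that height → 0 crossings.
West: 2–3 at x≈12.5 (left), 5–1 at x≈40.6 (right) → 1 crossing.
Only West has an odd count, so the point is inside West.

West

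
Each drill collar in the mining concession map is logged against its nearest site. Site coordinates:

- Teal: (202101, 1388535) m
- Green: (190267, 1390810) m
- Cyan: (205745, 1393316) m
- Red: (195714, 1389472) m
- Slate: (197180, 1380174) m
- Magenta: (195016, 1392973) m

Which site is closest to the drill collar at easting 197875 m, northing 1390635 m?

Squared distances to each site:
Teal: 22269076.000; Green: 57912289.000; Cyan: 69124661.000; Red: 6022490.000; Slate: 109915546.000; Magenta: 13640125.000.
Minimum at Red.

Red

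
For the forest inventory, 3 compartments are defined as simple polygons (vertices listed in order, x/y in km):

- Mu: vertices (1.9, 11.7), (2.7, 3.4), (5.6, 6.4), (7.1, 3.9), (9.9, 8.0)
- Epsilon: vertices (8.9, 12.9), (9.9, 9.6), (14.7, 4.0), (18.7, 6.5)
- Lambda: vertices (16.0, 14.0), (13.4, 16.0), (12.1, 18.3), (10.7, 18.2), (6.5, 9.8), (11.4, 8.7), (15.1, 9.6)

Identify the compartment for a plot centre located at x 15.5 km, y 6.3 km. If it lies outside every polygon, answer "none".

Cast a ray rightward from (15.5, 6.3). For each polygon, the edges (by vertex number in listed order) whose endpoints lie on opposite sides of y = 6.3, where each meets that height, and whether that is right or left of the point:
Mu: 1–2 at x≈2.42 (left), 2–3 at x≈5.50 (left), 3–4 at x≈5.66 (left), 4–5 at x≈8.74 (left) → 0 crossings.
Epsilon: 2–3 at x≈12.73 (left), 3–4 at x≈18.38 (right) → 1 crossing.
Lambda: no edge straddles that height → 0 crossings.
Only Epsilon has an odd count, so the point is inside Epsilon.

Epsilon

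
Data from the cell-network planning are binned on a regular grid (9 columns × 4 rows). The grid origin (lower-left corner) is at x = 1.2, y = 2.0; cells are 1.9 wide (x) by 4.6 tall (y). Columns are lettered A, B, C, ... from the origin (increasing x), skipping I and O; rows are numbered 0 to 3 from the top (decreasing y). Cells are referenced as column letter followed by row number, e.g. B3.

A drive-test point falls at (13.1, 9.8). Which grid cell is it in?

G2

Column index: ⌊(13.1 − 1.2) / 1.9⌋ = ⌊6.263⌋ = 6 → column G
Row offset from origin: ⌊(9.8 − 2.0) / 4.6⌋ = ⌊1.696⌋ = 1 → row 2 (counted from top)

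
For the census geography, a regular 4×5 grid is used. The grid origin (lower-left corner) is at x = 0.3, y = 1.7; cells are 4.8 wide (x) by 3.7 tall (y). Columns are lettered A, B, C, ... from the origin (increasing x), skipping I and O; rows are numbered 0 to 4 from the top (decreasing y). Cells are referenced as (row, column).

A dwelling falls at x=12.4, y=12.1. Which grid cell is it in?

Column index: ⌊(12.4 − 0.3) / 4.8⌋ = ⌊2.521⌋ = 2 → column C
Row offset from origin: ⌊(12.1 − 1.7) / 3.7⌋ = ⌊2.811⌋ = 2 → row 2 (counted from top)

(2, C)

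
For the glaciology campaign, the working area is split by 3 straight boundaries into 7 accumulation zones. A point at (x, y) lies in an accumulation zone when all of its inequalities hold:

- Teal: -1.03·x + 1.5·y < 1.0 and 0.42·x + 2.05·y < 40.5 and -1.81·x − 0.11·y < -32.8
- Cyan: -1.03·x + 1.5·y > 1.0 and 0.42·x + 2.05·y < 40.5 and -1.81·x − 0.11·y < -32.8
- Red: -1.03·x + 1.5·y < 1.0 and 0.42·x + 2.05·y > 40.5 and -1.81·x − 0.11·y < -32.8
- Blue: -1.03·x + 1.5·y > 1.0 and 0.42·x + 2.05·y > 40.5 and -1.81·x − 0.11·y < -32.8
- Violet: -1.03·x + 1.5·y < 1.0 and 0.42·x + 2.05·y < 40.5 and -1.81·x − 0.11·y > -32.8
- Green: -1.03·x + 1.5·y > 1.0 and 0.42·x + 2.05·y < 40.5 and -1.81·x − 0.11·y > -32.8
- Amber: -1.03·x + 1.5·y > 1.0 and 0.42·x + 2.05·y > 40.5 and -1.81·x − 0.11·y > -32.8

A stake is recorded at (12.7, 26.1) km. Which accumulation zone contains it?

-1.03·12.7 + 1.5·26.1 = 26.069, which is > 1.0
0.42·12.7 + 2.05·26.1 = 58.839, which is > 40.5
-1.81·12.7 − 0.11·26.1 = -25.858, which is > -32.8
This sign pattern matches Amber.

Amber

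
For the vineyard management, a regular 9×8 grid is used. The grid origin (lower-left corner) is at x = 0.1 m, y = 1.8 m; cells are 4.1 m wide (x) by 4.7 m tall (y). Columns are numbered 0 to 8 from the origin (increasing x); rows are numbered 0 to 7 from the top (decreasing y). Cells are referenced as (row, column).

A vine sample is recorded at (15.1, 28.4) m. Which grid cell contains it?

(2, 3)

Column index: ⌊(15.1 − 0.1) / 4.1⌋ = ⌊3.659⌋ = 3
Row offset from origin: ⌊(28.4 − 1.8) / 4.7⌋ = ⌊5.660⌋ = 5 → row 2 (counted from top)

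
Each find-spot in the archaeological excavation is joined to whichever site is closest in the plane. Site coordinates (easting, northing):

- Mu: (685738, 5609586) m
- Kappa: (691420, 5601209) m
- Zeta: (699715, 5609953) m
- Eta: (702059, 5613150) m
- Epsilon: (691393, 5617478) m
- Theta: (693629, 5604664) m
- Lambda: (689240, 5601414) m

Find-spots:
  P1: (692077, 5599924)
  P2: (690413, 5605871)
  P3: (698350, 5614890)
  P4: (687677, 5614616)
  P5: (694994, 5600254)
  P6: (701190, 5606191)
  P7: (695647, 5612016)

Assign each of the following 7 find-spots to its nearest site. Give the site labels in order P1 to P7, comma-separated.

Kappa, Theta, Eta, Epsilon, Kappa, Zeta, Zeta

P1 → Kappa (d²=2082874.00)
P2 → Theta (d²=11799505.00)
P3 → Eta (d²=16784281.00)
P4 → Epsilon (d²=21999700.00)
P5 → Kappa (d²=13685501.00)
P6 → Zeta (d²=16328269.00)
P7 → Zeta (d²=20804593.00)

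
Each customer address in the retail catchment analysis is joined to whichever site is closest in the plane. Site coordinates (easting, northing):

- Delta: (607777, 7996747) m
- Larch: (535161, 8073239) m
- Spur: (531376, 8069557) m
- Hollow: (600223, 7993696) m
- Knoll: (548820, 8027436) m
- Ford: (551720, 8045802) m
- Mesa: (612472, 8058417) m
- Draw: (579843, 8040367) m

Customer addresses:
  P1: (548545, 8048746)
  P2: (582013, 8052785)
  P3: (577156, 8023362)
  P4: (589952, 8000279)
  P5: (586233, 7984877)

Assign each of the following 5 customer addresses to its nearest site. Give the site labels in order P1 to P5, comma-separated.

Ford, Draw, Draw, Hollow, Hollow

P1 → Ford (d²=18747761.00)
P2 → Draw (d²=158915624.00)
P3 → Draw (d²=296389994.00)
P4 → Hollow (d²=148829330.00)
P5 → Hollow (d²=273494861.00)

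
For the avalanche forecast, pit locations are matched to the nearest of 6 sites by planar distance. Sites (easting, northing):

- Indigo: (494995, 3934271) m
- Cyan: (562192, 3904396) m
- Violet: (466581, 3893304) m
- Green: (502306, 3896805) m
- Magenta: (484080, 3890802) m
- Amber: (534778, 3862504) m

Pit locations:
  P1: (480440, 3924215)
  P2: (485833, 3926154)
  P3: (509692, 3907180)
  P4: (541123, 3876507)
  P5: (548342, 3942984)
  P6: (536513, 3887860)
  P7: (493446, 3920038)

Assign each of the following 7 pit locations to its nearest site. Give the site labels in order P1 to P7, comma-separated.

Indigo, Indigo, Green, Amber, Cyan, Amber, Indigo

P1 → Indigo (d²=312971161.00)
P2 → Indigo (d²=149827933.00)
P3 → Green (d²=162193621.00)
P4 → Amber (d²=236343034.00)
P5 → Cyan (d²=1680856244.00)
P6 → Amber (d²=645936961.00)
P7 → Indigo (d²=204977690.00)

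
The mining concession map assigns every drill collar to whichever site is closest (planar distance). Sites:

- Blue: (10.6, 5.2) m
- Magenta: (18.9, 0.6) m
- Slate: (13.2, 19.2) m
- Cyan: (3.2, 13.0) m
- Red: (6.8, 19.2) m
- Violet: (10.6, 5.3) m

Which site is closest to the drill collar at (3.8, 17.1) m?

Red

Squared distances to each site:
Blue: 187.850; Magenta: 500.260; Slate: 92.770; Cyan: 17.170; Red: 13.410; Violet: 185.480.
Minimum at Red.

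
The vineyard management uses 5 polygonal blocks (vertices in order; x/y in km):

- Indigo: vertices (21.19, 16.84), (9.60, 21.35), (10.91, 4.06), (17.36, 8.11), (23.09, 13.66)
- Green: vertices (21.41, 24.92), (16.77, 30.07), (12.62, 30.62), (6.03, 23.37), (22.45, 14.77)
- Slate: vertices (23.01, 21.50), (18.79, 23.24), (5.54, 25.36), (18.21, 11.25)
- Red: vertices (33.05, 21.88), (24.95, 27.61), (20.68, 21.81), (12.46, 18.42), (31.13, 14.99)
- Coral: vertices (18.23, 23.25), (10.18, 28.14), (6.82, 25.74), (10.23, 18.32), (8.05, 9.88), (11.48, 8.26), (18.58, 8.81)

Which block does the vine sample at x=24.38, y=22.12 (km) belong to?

Red

Cast a ray rightward from (24.38, 22.12). For each polygon, the edges (by vertex number in listed order) whose endpoints lie on opposite sides of y = 22.12, where each meets that height, and whether that is right or left of the point:
Indigo: no edge straddles that height → 0 crossings.
Green: 4–5 at x≈8.417 (left), 5–1 at x≈21.697 (left) → 0 crossings.
Slate: 1–2 at x≈21.506 (left), 3–4 at x≈8.449 (left) → 0 crossings.
Red: 1–2 at x≈32.711 (right), 2–3 at x≈20.908 (left) → 1 crossing.
Coral: 3–4 at x≈8.484 (left), 7–1 at x≈18.257 (left) → 0 crossings.
Only Red has an odd count, so the point is inside Red.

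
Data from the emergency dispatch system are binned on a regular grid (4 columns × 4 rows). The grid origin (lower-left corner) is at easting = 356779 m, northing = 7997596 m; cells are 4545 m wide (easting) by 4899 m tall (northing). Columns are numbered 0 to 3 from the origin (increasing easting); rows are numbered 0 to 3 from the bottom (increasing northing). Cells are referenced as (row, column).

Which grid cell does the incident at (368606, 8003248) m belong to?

(1, 2)

Column index: ⌊(368606 − 356779) / 4545⌋ = ⌊2.602⌋ = 2
Row offset from origin: ⌊(8003248 − 7997596) / 4899⌋ = ⌊1.154⌋ = 1 → row 1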